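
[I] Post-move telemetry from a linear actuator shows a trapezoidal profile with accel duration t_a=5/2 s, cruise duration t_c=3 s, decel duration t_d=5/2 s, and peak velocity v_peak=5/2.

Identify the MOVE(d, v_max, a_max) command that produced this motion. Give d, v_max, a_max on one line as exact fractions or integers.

d=55/4 v_max=5/2 a_max=1

a_max = (5/2)/(5/2) = 1
d_a = ½·5/2·5/2 = 25/8; d_c = 5/2·3 = 15/2
d = 2·25/8 + 15/2 = 55/4
t_c = 3 > 0 → v_max = v_peak = 5/2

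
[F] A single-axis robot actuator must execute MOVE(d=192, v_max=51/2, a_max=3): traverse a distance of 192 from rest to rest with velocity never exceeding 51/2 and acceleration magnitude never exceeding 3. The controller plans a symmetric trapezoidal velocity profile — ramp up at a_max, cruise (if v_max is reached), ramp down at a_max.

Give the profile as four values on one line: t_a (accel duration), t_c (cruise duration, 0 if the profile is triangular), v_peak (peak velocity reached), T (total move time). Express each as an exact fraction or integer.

t_a=8 t_c=0 v_peak=24 T=16

v_max²/a_max = (51/2)²/3 = 867/4
192 < 867/4 ⇒ no cruise
v_peak = √(192·3) = √576 = 24
t_a = 24/3 = 8; t_c = 0
T = 2·8 = 16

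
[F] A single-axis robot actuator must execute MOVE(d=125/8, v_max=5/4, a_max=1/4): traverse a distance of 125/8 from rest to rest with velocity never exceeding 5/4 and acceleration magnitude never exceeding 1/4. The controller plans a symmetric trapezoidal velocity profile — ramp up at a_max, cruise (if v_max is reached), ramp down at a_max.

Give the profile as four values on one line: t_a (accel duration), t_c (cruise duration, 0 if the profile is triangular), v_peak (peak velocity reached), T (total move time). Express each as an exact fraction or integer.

t_a=5 t_c=15/2 v_peak=5/4 T=35/2

(v_max)²/a_max = (5/4)²/(1/4) = 25/4
125/8 ≥ 25/4 → trapezoidal
t_a = (5/4)/(1/4) = 5; v_peak = 5/4
d_cruise = 125/8 − 25/4 = 75/8; t_c = (75/8)/(5/4) = 15/2
T = 2·5 + 15/2 = 35/2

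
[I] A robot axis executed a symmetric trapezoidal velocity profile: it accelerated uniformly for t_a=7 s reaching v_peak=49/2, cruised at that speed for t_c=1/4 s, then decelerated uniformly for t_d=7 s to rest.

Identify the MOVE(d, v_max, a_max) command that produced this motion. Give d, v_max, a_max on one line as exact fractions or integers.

d=1421/8 v_max=49/2 a_max=7/2

a_max = (49/2)/7 = 7/2
d_a = ½·49/2·7 = 343/4; d_c = 49/2·1/4 = 49/8
d = 2·343/4 + 49/8 = 1421/8
t_c = 1/4 > 0 so v_max = 49/2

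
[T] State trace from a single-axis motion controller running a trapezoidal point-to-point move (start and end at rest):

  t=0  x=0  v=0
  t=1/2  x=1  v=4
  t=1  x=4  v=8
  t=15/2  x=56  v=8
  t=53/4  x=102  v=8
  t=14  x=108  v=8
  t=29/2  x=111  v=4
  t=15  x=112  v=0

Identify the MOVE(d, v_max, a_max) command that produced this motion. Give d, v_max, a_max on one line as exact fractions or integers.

final state: t=15, x=112, v=0 → d = 112
a_max = (4−0)/(1/2−0) = 8
max v = 8 over t∈[1,14] → v_max = 8
check: 8·(1+13) = 112 ✓

d=112 v_max=8 a_max=8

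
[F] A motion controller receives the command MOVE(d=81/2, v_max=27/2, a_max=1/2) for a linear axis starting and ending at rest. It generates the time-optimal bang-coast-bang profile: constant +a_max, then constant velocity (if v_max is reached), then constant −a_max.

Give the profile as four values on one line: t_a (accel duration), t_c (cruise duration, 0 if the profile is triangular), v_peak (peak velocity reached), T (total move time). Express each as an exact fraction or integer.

vₘ²/aₘ = (27/2)²/(1/2) = 729/2
81/2 < 729/2 → triangular
v_peak = √(81/2·1/2) = √(81/4) = 9/2
t_a = (9/2)/(1/2) = 9; t_c = 0
T = 2·9 = 18

t_a=9 t_c=0 v_peak=9/2 T=18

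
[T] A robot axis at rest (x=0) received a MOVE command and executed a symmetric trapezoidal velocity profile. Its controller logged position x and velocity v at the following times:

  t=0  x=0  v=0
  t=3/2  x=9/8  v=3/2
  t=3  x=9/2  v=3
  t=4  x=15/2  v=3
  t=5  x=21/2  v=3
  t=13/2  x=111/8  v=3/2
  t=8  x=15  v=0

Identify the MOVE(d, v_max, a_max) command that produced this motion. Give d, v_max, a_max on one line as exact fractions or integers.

final state: t=8, x=15, v=0 → d = 15
a_max = (3/2−0)/(3/2−0) = 1
max v = 3 over t∈[3,5] → v_max = 3
check: 3·(3+2) = 15 ✓

d=15 v_max=3 a_max=1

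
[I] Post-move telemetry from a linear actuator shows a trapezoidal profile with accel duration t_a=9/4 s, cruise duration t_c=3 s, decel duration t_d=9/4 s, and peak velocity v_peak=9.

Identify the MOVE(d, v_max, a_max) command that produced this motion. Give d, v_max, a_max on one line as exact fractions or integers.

a_max = 9/(9/4) = 4
d_a = ½·9·9/4 = 81/8; d_c = 9·3 = 27
d = 2·81/8 + 27 = 189/4
t_c = 3 > 0 → v_max = v_peak = 9

d=189/4 v_max=9 a_max=4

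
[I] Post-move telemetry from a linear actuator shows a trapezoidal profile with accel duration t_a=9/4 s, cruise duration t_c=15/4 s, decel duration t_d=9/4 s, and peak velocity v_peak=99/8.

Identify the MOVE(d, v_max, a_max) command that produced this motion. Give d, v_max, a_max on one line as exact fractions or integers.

a_max = (99/8)/(9/4) = 11/2
d_a = ½·99/8·9/4 = 891/64; d_c = 99/8·15/4 = 1485/32
d = 2·891/64 + 1485/32 = 297/4
t_c = 15/4 > 0 so v_max = 99/8

d=297/4 v_max=99/8 a_max=11/2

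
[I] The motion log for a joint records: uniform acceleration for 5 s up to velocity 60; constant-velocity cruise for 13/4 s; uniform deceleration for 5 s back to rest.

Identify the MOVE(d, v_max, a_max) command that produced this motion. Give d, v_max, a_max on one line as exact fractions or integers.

a_max = 60/5 = 12
d_a = ½·60·5 = 150; d_c = 60·13/4 = 195
d = 2·150 + 195 = 495
t_c = 13/4 > 0 so v_max = 60

d=495 v_max=60 a_max=12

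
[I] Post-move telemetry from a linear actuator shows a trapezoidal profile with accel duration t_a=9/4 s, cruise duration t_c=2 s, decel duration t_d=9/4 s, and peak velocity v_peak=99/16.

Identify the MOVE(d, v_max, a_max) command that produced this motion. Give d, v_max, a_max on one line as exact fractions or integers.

d=1683/64 v_max=99/16 a_max=11/4

a_max = (99/16)/(9/4) = 11/4
d_a = ½·99/16·9/4 = 891/128; d_c = 99/16·2 = 99/8
d = 2·891/128 + 99/8 = 1683/64
t_c = 2 > 0 so v_max = 99/16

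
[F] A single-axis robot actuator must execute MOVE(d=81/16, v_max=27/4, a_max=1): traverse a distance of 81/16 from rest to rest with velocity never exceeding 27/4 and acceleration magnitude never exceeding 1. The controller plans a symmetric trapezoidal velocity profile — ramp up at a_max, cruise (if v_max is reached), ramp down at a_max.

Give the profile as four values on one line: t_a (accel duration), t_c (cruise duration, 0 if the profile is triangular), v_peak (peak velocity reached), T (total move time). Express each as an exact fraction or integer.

t_a=9/4 t_c=0 v_peak=9/4 T=9/2

vₘ²/aₘ = (27/4)²/1 = 729/16
81/16 < 729/16 ⇒ no cruise
v_peak = √(81/16·1) = √(81/16) = 9/4
t_a = (9/4)/1 = 9/4; t_c = 0
T = 2·9/4 = 9/2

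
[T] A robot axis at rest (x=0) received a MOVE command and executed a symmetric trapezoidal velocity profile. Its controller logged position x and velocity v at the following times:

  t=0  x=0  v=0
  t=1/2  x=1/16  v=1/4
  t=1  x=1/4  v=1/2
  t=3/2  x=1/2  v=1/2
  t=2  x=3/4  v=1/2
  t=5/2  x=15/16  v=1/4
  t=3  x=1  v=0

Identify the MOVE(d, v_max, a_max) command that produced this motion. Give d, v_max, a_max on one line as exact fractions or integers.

final state: t=3, x=1, v=0 → d = 1
a_max = (1/4−0)/(1/2−0) = 1/2
max v = 1/2 over t∈[1,2] → v_max = 1/2
check: 1/2·(1+1) = 1 ✓

d=1 v_max=1/2 a_max=1/2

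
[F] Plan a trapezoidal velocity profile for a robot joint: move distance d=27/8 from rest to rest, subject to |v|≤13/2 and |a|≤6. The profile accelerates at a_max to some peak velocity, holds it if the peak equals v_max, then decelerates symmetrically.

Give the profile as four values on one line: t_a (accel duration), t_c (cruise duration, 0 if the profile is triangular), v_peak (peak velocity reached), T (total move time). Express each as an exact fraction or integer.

t_a=3/4 t_c=0 v_peak=9/2 T=3/2

(v_max)²/a_max = (13/2)²/6 = 169/24
27/8 < 169/24 ⇒ no cruise
v_peak = √(27/8·6) = √(81/4) = 9/2
t_a = (9/2)/6 = 3/4; t_c = 0
T = 2·3/4 = 3/2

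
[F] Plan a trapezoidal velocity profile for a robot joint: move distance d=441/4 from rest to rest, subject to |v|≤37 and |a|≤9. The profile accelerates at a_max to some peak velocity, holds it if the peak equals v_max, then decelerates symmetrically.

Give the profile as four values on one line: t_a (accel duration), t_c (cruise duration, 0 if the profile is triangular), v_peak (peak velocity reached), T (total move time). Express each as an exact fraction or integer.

t_a=7/2 t_c=0 v_peak=63/2 T=7

(v_max)²/a_max = 37²/9 = 1369/9
441/4 < 1369/9 ⇒ no cruise
v_peak = √(441/4·9) = √(3969/4) = 63/2
t_a = (63/2)/9 = 7/2; t_c = 0
T = 2·7/2 = 7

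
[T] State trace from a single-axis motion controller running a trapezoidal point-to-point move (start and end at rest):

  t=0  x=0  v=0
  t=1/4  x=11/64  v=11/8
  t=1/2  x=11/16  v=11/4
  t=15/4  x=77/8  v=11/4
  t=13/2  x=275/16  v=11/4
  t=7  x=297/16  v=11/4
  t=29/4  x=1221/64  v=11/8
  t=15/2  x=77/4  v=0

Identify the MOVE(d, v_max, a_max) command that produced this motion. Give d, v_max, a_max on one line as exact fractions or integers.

d=77/4 v_max=11/4 a_max=11/2

final state: t=15/2, x=77/4, v=0 → d = 77/4
a_max = (11/8−0)/(1/4−0) = 11/2
max v = 11/4 over t∈[1/2,7] → v_max = 11/4
check: 11/4·(1/2+13/2) = 77/4 ✓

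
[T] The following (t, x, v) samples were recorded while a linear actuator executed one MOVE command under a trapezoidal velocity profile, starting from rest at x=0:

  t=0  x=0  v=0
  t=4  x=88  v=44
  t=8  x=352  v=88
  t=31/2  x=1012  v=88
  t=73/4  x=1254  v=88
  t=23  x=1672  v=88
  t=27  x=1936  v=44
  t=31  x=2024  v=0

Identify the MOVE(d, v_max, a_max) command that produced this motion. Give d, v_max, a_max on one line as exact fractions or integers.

final state: t=31, x=2024, v=0 → d = 2024
a_max = (44−0)/(4−0) = 11
max v = 88 over t∈[8,23] → v_max = 88
check: 88·(8+15) = 2024 ✓

d=2024 v_max=88 a_max=11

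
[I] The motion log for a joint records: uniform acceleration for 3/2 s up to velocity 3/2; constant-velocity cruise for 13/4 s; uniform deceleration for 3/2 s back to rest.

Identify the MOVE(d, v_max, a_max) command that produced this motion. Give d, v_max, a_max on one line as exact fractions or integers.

d=57/8 v_max=3/2 a_max=1

a_max = (3/2)/(3/2) = 1
d_a = ½·3/2·3/2 = 9/8; d_c = 3/2·13/4 = 39/8
d = 2·9/8 + 39/8 = 57/8
t_c = 13/4 > 0 → v_max = v_peak = 3/2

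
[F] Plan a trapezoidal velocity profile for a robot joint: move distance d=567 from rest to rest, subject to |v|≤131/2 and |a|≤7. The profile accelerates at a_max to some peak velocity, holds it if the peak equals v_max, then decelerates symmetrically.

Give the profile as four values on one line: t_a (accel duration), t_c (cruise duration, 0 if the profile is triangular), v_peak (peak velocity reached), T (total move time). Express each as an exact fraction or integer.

(v_max)²/a_max = (131/2)²/7 = 17161/28
567 < 17161/28 so t_c = 0
v_peak = √(567·7) = √3969 = 63
t_a = 63/7 = 9; t_c = 0
T = 2·9 = 18

t_a=9 t_c=0 v_peak=63 T=18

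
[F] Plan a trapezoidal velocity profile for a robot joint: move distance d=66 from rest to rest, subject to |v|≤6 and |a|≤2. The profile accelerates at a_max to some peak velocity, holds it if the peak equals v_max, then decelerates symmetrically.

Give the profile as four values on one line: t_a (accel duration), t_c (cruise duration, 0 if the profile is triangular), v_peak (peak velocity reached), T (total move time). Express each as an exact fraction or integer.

(v_max)²/a_max = 6²/2 = 18
66 ≥ 18 so v_max reached
t_a = 6/2 = 3; v_peak = 6
d_cruise = 66 − 18 = 48; t_c = 48/6 = 8
T = 2·3 + 8 = 14

t_a=3 t_c=8 v_peak=6 T=14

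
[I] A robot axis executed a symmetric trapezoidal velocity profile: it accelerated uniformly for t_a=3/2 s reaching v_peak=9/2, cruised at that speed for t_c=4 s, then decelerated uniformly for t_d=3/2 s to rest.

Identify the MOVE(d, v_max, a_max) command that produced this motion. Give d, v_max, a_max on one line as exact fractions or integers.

a_max = (9/2)/(3/2) = 3
d_a = ½·9/2·3/2 = 27/8; d_c = 9/2·4 = 18
d = 2·27/8 + 18 = 99/4
t_c = 4 > 0 so v_max = 9/2

d=99/4 v_max=9/2 a_max=3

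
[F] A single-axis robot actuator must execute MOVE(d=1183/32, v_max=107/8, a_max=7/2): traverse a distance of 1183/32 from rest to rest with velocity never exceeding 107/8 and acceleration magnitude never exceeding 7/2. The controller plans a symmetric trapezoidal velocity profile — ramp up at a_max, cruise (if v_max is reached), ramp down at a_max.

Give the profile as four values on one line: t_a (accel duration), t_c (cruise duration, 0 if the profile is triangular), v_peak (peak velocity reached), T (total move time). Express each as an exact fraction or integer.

(v_max)²/a_max = (107/8)²/(7/2) = 11449/224
1183/32 < 11449/224 → triangular
v_peak = √(1183/32·7/2) = √(8281/64) = 91/8
t_a = (91/8)/(7/2) = 13/4; t_c = 0
T = 2·13/4 = 13/2

t_a=13/4 t_c=0 v_peak=91/8 T=13/2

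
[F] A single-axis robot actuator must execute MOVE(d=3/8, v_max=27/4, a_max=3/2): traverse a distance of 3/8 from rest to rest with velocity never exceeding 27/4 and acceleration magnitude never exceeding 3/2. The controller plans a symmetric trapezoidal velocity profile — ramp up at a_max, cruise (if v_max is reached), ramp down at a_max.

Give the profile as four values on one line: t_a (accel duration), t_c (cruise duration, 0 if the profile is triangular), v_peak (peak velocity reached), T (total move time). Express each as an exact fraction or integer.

v_max²/a_max = (27/4)²/(3/2) = 243/8
3/8 < 243/8 → triangular
v_peak = √(3/8·3/2) = √(9/16) = 3/4
t_a = (3/4)/(3/2) = 1/2; t_c = 0
T = 2·1/2 = 1

t_a=1/2 t_c=0 v_peak=3/4 T=1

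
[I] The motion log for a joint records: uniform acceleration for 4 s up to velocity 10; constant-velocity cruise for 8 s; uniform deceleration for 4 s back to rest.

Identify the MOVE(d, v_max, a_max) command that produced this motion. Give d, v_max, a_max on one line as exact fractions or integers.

d=120 v_max=10 a_max=5/2

a_max = 10/4 = 5/2
d_a = ½·10·4 = 20; d_c = 10·8 = 80
d = 2·20 + 80 = 120
t_c = 8 > 0 ⇒ limit active, v_max = 10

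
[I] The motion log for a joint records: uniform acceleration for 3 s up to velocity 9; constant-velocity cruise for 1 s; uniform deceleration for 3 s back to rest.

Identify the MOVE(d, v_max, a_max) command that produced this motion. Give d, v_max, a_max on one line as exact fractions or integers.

a_max = 9/3 = 3
d_a = ½·9·3 = 27/2; d_c = 9·1 = 9
d = 2·27/2 + 9 = 36
t_c = 1 > 0 so v_max = 9

d=36 v_max=9 a_max=3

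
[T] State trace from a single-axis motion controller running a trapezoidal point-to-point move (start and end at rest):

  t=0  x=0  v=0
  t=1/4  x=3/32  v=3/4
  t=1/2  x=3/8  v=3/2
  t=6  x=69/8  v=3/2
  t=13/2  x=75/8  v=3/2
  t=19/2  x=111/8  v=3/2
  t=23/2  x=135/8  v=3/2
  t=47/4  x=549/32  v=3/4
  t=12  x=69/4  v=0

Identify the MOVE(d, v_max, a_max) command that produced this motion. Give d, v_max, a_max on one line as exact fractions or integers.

d=69/4 v_max=3/2 a_max=3

final state: t=12, x=69/4, v=0 → d = 69/4
a_max = (3/4−0)/(1/4−0) = 3
max v = 3/2 over t∈[1/2,23/2] → v_max = 3/2
check: 3/2·(1/2+11) = 69/4 ✓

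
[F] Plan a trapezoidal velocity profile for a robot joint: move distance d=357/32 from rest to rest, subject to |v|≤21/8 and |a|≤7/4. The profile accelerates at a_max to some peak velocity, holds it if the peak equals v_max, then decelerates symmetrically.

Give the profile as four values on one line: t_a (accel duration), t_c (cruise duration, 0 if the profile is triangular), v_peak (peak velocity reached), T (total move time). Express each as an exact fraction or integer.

t_a=3/2 t_c=11/4 v_peak=21/8 T=23/4

v_max²/a_max = (21/8)²/(7/4) = 63/16
357/32 ≥ 63/16 → trapezoidal
t_a = (21/8)/(7/4) = 3/2; v_peak = 21/8
d_cruise = 357/32 − 63/16 = 231/32; t_c = (231/32)/(21/8) = 11/4
T = 2·3/2 + 11/4 = 23/4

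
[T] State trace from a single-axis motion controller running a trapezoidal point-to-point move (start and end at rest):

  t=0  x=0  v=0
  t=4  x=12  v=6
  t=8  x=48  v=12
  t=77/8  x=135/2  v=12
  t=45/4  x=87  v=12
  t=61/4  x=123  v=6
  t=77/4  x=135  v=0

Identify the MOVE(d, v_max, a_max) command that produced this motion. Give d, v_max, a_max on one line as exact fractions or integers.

final state: t=77/4, x=135, v=0 → d = 135
a_max = (6−0)/(4−0) = 3/2
max v = 12 over t∈[8,45/4] → v_max = 12
check: 12·(8+13/4) = 135 ✓

d=135 v_max=12 a_max=3/2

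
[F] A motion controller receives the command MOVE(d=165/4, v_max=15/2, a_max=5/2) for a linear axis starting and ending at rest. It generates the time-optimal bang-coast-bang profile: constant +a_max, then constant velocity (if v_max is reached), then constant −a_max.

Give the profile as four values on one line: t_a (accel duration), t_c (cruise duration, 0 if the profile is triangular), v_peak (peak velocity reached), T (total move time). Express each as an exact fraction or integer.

t_a=3 t_c=5/2 v_peak=15/2 T=17/2

vₘ²/aₘ = (15/2)²/(5/2) = 45/2
165/4 ≥ 45/2 so v_max reached
t_a = (15/2)/(5/2) = 3; v_peak = 15/2
d_cruise = 165/4 − 45/2 = 75/4; t_c = (75/4)/(15/2) = 5/2
T = 2·3 + 5/2 = 17/2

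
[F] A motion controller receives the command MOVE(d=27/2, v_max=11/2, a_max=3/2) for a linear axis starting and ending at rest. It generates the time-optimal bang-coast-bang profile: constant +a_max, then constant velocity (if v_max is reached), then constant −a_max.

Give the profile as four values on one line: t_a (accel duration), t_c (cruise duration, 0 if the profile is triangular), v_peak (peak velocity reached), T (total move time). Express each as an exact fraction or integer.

t_a=3 t_c=0 v_peak=9/2 T=6

(v_max)²/a_max = (11/2)²/(3/2) = 121/6
27/2 < 121/6 so t_c = 0
v_peak = √(27/2·3/2) = √(81/4) = 9/2
t_a = (9/2)/(3/2) = 3; t_c = 0
T = 2·3 = 6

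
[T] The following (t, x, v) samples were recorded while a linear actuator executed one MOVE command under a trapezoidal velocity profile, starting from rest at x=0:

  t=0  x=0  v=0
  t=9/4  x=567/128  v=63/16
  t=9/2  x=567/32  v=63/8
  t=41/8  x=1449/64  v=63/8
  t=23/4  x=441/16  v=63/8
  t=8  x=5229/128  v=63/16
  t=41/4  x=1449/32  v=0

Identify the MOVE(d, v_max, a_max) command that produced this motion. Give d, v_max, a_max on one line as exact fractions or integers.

d=1449/32 v_max=63/8 a_max=7/4

final state: t=41/4, x=1449/32, v=0 → d = 1449/32
a_max = (63/16−0)/(9/4−0) = 7/4
max v = 63/8 over t∈[9/2,23/4] → v_max = 63/8
check: 63/8·(9/2+5/4) = 1449/32 ✓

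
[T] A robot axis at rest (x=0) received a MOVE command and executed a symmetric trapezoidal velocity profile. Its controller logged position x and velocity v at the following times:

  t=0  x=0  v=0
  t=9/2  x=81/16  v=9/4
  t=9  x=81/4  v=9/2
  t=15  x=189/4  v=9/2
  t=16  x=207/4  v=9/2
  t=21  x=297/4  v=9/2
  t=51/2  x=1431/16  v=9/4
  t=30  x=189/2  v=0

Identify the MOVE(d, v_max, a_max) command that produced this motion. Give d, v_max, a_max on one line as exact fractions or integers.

final state: t=30, x=189/2, v=0 → d = 189/2
a_max = (9/4−0)/(9/2−0) = 1/2
max v = 9/2 over t∈[9,21] → v_max = 9/2
check: 9/2·(9+12) = 189/2 ✓

d=189/2 v_max=9/2 a_max=1/2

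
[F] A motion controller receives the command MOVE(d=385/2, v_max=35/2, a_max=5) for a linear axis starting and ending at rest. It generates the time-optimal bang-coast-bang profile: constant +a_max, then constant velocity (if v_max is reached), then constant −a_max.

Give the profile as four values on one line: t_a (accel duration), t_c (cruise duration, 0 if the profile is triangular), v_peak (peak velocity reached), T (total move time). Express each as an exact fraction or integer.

(v_max)²/a_max = (35/2)²/5 = 245/4
385/2 ≥ 245/4 ⇒ cruise phase
t_a = (35/2)/5 = 7/2; v_peak = 35/2
d_cruise = 385/2 − 245/4 = 525/4; t_c = (525/4)/(35/2) = 15/2
T = 2·7/2 + 15/2 = 29/2

t_a=7/2 t_c=15/2 v_peak=35/2 T=29/2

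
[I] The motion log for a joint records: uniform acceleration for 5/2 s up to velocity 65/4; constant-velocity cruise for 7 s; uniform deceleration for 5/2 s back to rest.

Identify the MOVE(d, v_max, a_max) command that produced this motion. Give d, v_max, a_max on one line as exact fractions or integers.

a_max = (65/4)/(5/2) = 13/2
d_a = ½·65/4·5/2 = 325/16; d_c = 65/4·7 = 455/4
d = 2·325/16 + 455/4 = 1235/8
t_c = 7 > 0 ⇒ limit active, v_max = 65/4

d=1235/8 v_max=65/4 a_max=13/2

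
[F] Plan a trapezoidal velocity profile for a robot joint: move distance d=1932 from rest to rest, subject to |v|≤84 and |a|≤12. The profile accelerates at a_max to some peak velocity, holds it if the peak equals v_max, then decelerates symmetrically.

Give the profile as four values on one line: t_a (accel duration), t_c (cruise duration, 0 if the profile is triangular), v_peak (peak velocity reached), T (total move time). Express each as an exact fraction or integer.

t_a=7 t_c=16 v_peak=84 T=30

(v_max)²/a_max = 84²/12 = 588
1932 ≥ 588 ⇒ cruise phase
t_a = 84/12 = 7; v_peak = 84
d_cruise = 1932 − 588 = 1344; t_c = 1344/84 = 16
T = 2·7 + 16 = 30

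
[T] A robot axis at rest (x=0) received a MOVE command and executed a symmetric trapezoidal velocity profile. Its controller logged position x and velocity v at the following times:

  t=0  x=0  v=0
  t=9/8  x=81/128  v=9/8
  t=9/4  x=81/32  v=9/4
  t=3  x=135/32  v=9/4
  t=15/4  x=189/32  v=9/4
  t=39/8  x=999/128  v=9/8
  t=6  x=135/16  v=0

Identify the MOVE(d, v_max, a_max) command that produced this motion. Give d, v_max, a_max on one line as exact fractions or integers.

d=135/16 v_max=9/4 a_max=1

final state: t=6, x=135/16, v=0 → d = 135/16
a_max = (9/8−0)/(9/8−0) = 1
max v = 9/4 over t∈[9/4,15/4] → v_max = 9/4
check: 9/4·(9/4+3/2) = 135/16 ✓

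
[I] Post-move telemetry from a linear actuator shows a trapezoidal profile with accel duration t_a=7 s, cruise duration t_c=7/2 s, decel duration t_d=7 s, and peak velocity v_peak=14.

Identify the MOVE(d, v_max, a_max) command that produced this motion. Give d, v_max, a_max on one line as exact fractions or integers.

d=147 v_max=14 a_max=2

a_max = 14/7 = 2
d_a = ½·14·7 = 49; d_c = 14·7/2 = 49
d = 2·49 + 49 = 147
t_c = 7/2 > 0 → v_max = v_peak = 14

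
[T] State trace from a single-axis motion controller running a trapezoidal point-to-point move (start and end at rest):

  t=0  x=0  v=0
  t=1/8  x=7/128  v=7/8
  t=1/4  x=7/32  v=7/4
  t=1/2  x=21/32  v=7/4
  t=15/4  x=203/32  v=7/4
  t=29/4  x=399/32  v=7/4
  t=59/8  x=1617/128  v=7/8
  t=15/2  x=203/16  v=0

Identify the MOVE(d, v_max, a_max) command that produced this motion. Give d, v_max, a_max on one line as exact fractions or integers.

d=203/16 v_max=7/4 a_max=7

final state: t=15/2, x=203/16, v=0 → d = 203/16
a_max = (7/8−0)/(1/8−0) = 7
max v = 7/4 over t∈[1/4,29/4] → v_max = 7/4
check: 7/4·(1/4+7) = 203/16 ✓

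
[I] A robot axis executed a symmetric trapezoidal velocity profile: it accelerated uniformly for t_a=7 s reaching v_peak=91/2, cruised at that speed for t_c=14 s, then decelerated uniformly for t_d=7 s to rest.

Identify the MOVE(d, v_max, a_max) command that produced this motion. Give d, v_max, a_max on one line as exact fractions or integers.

a_max = (91/2)/7 = 13/2
d_a = ½·91/2·7 = 637/4; d_c = 91/2·14 = 637
d = 2·637/4 + 637 = 1911/2
t_c = 14 > 0 → v_max = v_peak = 91/2

d=1911/2 v_max=91/2 a_max=13/2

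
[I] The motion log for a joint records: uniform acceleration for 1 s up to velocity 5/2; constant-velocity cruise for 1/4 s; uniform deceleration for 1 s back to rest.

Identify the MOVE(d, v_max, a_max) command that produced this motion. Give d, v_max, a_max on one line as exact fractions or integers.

a_max = (5/2)/1 = 5/2
d_a = ½·5/2·1 = 5/4; d_c = 5/2·1/4 = 5/8
d = 2·5/4 + 5/8 = 25/8
t_c = 1/4 > 0 → v_max = v_peak = 5/2

d=25/8 v_max=5/2 a_max=5/2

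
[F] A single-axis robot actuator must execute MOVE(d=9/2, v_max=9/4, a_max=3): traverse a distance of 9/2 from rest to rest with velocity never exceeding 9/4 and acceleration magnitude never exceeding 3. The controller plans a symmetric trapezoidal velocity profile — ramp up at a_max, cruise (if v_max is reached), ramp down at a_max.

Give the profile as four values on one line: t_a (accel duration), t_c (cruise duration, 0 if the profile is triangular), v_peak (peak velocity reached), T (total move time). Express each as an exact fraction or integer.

t_a=3/4 t_c=5/4 v_peak=9/4 T=11/4

v_max²/a_max = (9/4)²/3 = 27/16
9/2 ≥ 27/16 → trapezoidal
t_a = (9/4)/3 = 3/4; v_peak = 9/4
d_cruise = 9/2 − 27/16 = 45/16; t_c = (45/16)/(9/4) = 5/4
T = 2·3/4 + 5/4 = 11/4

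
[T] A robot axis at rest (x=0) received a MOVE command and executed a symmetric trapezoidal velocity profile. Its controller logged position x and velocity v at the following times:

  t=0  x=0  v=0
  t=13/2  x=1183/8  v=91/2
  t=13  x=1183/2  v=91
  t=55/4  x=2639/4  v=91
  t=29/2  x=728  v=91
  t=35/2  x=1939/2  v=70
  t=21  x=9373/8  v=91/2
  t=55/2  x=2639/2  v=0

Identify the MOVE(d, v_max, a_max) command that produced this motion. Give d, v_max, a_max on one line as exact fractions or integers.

d=2639/2 v_max=91 a_max=7

final state: t=55/2, x=2639/2, v=0 → d = 2639/2
a_max = (91/2−0)/(13/2−0) = 7
max v = 91 over t∈[13,29/2] → v_max = 91
check: 91·(13+3/2) = 2639/2 ✓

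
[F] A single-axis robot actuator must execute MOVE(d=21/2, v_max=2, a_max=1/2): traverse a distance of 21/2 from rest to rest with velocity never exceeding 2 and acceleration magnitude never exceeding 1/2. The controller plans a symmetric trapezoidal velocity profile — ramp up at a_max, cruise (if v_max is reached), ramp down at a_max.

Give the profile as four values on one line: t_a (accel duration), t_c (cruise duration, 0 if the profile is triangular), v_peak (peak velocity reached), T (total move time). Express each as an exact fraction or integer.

t_a=4 t_c=5/4 v_peak=2 T=37/4

(v_max)²/a_max = 2²/(1/2) = 8
21/2 ≥ 8 so v_max reached
t_a = 2/(1/2) = 4; v_peak = 2
d_cruise = 21/2 − 8 = 5/2; t_c = (5/2)/2 = 5/4
T = 2·4 + 5/4 = 37/4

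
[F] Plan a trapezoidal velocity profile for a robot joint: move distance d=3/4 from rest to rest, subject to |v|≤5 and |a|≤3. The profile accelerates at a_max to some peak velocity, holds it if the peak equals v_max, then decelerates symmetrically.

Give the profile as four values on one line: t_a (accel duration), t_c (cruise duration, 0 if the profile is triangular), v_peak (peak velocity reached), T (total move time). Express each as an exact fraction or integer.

(v_max)²/a_max = 5²/3 = 25/3
3/4 < 25/3 ⇒ no cruise
v_peak = √(3/4·3) = √(9/4) = 3/2
t_a = (3/2)/3 = 1/2; t_c = 0
T = 2·1/2 = 1

t_a=1/2 t_c=0 v_peak=3/2 T=1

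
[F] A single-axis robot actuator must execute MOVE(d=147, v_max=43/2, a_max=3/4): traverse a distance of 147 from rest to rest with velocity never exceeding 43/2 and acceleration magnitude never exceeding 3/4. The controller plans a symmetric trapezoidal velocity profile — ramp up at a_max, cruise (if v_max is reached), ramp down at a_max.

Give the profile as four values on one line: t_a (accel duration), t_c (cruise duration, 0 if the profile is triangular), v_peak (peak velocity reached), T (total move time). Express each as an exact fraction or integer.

(v_max)²/a_max = (43/2)²/(3/4) = 1849/3
147 < 1849/3 ⇒ no cruise
v_peak = √(147·3/4) = √(441/4) = 21/2
t_a = (21/2)/(3/4) = 14; t_c = 0
T = 2·14 = 28

t_a=14 t_c=0 v_peak=21/2 T=28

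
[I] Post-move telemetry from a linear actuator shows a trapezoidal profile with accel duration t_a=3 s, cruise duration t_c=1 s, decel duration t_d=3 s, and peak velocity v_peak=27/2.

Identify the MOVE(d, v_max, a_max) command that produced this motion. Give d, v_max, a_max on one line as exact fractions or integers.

d=54 v_max=27/2 a_max=9/2

a_max = (27/2)/3 = 9/2
d_a = ½·27/2·3 = 81/4; d_c = 27/2·1 = 27/2
d = 2·81/4 + 27/2 = 54
t_c = 1 > 0 so v_max = 27/2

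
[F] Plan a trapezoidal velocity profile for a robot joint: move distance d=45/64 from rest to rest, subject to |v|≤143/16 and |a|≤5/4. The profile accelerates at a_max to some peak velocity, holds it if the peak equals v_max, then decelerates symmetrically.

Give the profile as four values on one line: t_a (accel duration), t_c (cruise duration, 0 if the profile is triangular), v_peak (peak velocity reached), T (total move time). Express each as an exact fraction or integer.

t_a=3/4 t_c=0 v_peak=15/16 T=3/2

(v_max)²/a_max = (143/16)²/(5/4) = 20449/320
45/64 < 20449/320 → triangular
v_peak = √(45/64·5/4) = √(225/256) = 15/16
t_a = (15/16)/(5/4) = 3/4; t_c = 0
T = 2·3/4 = 3/2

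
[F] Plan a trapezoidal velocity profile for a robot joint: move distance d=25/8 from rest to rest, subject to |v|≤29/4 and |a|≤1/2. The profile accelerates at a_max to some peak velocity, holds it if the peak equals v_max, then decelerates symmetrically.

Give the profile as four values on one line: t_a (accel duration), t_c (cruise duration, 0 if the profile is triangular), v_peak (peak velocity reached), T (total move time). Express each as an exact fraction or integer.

t_a=5/2 t_c=0 v_peak=5/4 T=5

v_max²/a_max = (29/4)²/(1/2) = 841/8
25/8 < 841/8 ⇒ no cruise
v_peak = √(25/8·1/2) = √(25/16) = 5/4
t_a = (5/4)/(1/2) = 5/2; t_c = 0
T = 2·5/2 = 5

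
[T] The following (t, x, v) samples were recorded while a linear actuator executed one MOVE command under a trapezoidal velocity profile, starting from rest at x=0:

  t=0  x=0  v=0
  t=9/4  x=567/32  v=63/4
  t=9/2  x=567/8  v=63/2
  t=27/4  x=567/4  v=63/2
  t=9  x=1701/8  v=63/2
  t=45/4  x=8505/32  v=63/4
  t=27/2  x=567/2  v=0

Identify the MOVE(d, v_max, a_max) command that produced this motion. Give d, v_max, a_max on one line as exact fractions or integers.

d=567/2 v_max=63/2 a_max=7

final state: t=27/2, x=567/2, v=0 → d = 567/2
a_max = (63/4−0)/(9/4−0) = 7
max v = 63/2 over t∈[9/2,9] → v_max = 63/2
check: 63/2·(9/2+9/2) = 567/2 ✓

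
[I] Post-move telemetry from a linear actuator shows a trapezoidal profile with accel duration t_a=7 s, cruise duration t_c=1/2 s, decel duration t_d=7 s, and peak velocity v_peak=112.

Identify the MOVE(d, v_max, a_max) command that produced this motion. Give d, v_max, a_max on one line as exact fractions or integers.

a_max = 112/7 = 16
d_a = ½·112·7 = 392; d_c = 112·1/2 = 56
d = 2·392 + 56 = 840
t_c = 1/2 > 0 ⇒ limit active, v_max = 112

d=840 v_max=112 a_max=16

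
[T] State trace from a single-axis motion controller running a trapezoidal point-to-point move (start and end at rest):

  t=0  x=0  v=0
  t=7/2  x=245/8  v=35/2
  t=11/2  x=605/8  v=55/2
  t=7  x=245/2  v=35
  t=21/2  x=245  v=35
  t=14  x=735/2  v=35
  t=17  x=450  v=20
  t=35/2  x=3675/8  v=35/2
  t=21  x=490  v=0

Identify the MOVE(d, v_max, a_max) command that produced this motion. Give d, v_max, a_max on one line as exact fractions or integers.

d=490 v_max=35 a_max=5

final state: t=21, x=490, v=0 → d = 490
a_max = (35/2−0)/(7/2−0) = 5
max v = 35 over t∈[7,14] → v_max = 35
check: 35·(7+7) = 490 ✓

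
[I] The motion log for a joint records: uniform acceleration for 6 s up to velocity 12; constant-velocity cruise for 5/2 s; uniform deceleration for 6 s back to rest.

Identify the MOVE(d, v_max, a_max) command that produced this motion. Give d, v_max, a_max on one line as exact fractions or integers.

d=102 v_max=12 a_max=2

a_max = 12/6 = 2
d_a = ½·12·6 = 36; d_c = 12·5/2 = 30
d = 2·36 + 30 = 102
t_c = 5/2 > 0 → v_max = v_peak = 12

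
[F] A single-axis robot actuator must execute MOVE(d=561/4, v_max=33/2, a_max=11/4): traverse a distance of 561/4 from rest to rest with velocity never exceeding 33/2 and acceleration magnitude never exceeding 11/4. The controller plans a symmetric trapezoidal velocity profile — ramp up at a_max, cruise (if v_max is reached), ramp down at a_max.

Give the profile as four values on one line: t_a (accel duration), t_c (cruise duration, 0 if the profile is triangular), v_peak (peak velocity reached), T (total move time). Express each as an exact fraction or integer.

v_max²/a_max = (33/2)²/(11/4) = 99
561/4 ≥ 99 ⇒ cruise phase
t_a = (33/2)/(11/4) = 6; v_peak = 33/2
d_cruise = 561/4 − 99 = 165/4; t_c = (165/4)/(33/2) = 5/2
T = 2·6 + 5/2 = 29/2

t_a=6 t_c=5/2 v_peak=33/2 T=29/2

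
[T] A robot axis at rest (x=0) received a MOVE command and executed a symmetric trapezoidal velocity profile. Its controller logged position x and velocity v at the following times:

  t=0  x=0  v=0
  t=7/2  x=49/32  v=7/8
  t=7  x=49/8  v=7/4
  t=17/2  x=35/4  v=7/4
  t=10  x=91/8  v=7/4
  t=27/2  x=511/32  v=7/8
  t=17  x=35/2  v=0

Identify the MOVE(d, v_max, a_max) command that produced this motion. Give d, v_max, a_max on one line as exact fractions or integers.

d=35/2 v_max=7/4 a_max=1/4

final state: t=17, x=35/2, v=0 → d = 35/2
a_max = (7/8−0)/(7/2−0) = 1/4
max v = 7/4 over t∈[7,10] → v_max = 7/4
check: 7/4·(7+3) = 35/2 ✓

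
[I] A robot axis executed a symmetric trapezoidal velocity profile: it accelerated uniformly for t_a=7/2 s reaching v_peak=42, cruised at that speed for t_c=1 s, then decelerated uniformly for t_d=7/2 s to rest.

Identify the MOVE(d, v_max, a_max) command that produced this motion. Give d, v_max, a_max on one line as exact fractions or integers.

d=189 v_max=42 a_max=12

a_max = 42/(7/2) = 12
d_a = ½·42·7/2 = 147/2; d_c = 42·1 = 42
d = 2·147/2 + 42 = 189
t_c = 1 > 0 → v_max = v_peak = 42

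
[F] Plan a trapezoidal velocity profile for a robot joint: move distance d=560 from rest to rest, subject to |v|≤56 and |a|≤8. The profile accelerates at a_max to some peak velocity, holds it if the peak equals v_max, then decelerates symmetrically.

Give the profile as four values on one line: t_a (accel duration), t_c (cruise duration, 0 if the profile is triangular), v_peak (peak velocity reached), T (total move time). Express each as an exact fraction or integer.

t_a=7 t_c=3 v_peak=56 T=17

v_max²/a_max = 56²/8 = 392
560 ≥ 392 so v_max reached
t_a = 56/8 = 7; v_peak = 56
d_cruise = 560 − 392 = 168; t_c = 168/56 = 3
T = 2·7 + 3 = 17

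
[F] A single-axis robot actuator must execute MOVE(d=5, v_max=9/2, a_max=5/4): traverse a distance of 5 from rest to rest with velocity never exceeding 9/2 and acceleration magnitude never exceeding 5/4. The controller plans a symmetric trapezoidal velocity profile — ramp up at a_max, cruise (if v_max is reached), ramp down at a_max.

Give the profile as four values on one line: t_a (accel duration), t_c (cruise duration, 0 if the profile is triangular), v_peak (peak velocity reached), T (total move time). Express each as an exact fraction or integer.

t_a=2 t_c=0 v_peak=5/2 T=4

vₘ²/aₘ = (9/2)²/(5/4) = 81/5
5 < 81/5 → triangular
v_peak = √(5·5/4) = √(25/4) = 5/2
t_a = (5/2)/(5/4) = 2; t_c = 0
T = 2·2 = 4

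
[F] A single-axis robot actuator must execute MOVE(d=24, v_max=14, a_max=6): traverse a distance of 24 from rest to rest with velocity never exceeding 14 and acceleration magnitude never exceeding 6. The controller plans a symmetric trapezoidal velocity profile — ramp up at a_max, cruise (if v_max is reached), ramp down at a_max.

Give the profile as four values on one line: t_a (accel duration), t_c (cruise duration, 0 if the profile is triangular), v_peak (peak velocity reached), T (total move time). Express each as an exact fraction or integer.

t_a=2 t_c=0 v_peak=12 T=4

(v_max)²/a_max = 14²/6 = 98/3
24 < 98/3 so t_c = 0
v_peak = √(24·6) = √144 = 12
t_a = 12/6 = 2; t_c = 0
T = 2·2 = 4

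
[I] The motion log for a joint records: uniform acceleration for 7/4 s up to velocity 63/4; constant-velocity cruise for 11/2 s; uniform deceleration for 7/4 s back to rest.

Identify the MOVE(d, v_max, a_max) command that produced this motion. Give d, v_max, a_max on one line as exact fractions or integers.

d=1827/16 v_max=63/4 a_max=9

a_max = (63/4)/(7/4) = 9
d_a = ½·63/4·7/4 = 441/32; d_c = 63/4·11/2 = 693/8
d = 2·441/32 + 693/8 = 1827/16
t_c = 11/2 > 0 → v_max = v_peak = 63/4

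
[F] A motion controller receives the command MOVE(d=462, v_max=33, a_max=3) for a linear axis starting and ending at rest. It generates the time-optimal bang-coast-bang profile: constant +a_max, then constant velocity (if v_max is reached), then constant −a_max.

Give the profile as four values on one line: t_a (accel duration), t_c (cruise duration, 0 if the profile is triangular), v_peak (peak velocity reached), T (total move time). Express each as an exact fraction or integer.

t_a=11 t_c=3 v_peak=33 T=25

vₘ²/aₘ = 33²/3 = 363
462 ≥ 363 → trapezoidal
t_a = 33/3 = 11; v_peak = 33
d_cruise = 462 − 363 = 99; t_c = 99/33 = 3
T = 2·11 + 3 = 25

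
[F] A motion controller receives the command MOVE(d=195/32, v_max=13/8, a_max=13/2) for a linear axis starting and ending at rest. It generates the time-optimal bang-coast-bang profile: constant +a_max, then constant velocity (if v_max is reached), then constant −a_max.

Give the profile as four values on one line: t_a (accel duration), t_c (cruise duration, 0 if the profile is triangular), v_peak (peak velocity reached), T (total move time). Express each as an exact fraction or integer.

t_a=1/4 t_c=7/2 v_peak=13/8 T=4

vₘ²/aₘ = (13/8)²/(13/2) = 13/32
195/32 ≥ 13/32 so v_max reached
t_a = (13/8)/(13/2) = 1/4; v_peak = 13/8
d_cruise = 195/32 − 13/32 = 91/16; t_c = (91/16)/(13/8) = 7/2
T = 2·1/4 + 7/2 = 4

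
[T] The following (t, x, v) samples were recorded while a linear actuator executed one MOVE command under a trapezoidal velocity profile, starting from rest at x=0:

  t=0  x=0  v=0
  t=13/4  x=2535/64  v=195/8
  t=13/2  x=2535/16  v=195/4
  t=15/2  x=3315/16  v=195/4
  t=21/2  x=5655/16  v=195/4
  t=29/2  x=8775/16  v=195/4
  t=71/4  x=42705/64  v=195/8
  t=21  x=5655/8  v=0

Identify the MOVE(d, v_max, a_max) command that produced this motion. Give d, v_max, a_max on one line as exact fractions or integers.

final state: t=21, x=5655/8, v=0 → d = 5655/8
a_max = (195/8−0)/(13/4−0) = 15/2
max v = 195/4 over t∈[13/2,29/2] → v_max = 195/4
check: 195/4·(13/2+8) = 5655/8 ✓

d=5655/8 v_max=195/4 a_max=15/2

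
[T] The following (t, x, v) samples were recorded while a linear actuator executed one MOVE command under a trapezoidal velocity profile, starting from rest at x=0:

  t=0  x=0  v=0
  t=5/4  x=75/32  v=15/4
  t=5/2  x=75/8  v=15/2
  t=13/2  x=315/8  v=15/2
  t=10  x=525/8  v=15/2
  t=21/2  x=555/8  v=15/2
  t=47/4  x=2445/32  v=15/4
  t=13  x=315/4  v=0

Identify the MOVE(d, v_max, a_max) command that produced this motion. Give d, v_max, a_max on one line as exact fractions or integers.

final state: t=13, x=315/4, v=0 → d = 315/4
a_max = (15/4−0)/(5/4−0) = 3
max v = 15/2 over t∈[5/2,21/2] → v_max = 15/2
check: 15/2·(5/2+8) = 315/4 ✓

d=315/4 v_max=15/2 a_max=3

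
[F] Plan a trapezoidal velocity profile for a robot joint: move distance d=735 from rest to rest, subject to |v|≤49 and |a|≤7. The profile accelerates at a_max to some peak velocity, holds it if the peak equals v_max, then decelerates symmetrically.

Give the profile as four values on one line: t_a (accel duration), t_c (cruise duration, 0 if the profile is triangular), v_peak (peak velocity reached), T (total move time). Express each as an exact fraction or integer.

t_a=7 t_c=8 v_peak=49 T=22

(v_max)²/a_max = 49²/7 = 343
735 ≥ 343 ⇒ cruise phase
t_a = 49/7 = 7; v_peak = 49
d_cruise = 735 − 343 = 392; t_c = 392/49 = 8
T = 2·7 + 8 = 22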